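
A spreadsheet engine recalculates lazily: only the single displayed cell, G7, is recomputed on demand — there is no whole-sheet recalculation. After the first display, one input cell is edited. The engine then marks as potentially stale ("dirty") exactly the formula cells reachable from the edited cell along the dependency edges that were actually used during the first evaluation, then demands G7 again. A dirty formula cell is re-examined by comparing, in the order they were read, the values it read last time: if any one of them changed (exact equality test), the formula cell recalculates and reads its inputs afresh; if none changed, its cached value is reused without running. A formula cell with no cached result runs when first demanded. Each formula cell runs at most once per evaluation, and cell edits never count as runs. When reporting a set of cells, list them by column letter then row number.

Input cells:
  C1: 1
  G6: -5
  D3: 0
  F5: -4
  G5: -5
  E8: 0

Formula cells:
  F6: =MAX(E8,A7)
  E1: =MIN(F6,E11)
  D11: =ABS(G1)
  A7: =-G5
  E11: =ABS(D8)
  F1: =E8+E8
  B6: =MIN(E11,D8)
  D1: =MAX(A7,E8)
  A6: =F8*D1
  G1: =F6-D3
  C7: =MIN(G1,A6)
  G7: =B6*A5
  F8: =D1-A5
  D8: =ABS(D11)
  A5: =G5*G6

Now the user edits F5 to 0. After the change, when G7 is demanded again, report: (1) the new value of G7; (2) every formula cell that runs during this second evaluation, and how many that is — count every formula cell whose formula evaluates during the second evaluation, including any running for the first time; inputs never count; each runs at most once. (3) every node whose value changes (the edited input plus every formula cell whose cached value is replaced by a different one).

First evaluation (everything demanded from the output):
  A5 = -5 * -5 = 25
  A7 = -(-5) = 5
  F6 = MAX(0, 5) = 5
  G1 = 5 - 0 = 5
  D11 = ABS(5) = 5
  D8 = ABS(5) = 5
  E11 = ABS(5) = 5
  B6 = MIN(5, 5) = 5
  G7 = 5 * 25 = 125

Propagation after the edit:
  F5 feeds no computation that the output demands — nothing is marked dirty and nothing runs.

Key observation: F5 is never demanded by the output, so the edit triggers no recomputation at all.

New value of G7: 125.
Formula cells that run: none — 0 in total.
Values that change: F5.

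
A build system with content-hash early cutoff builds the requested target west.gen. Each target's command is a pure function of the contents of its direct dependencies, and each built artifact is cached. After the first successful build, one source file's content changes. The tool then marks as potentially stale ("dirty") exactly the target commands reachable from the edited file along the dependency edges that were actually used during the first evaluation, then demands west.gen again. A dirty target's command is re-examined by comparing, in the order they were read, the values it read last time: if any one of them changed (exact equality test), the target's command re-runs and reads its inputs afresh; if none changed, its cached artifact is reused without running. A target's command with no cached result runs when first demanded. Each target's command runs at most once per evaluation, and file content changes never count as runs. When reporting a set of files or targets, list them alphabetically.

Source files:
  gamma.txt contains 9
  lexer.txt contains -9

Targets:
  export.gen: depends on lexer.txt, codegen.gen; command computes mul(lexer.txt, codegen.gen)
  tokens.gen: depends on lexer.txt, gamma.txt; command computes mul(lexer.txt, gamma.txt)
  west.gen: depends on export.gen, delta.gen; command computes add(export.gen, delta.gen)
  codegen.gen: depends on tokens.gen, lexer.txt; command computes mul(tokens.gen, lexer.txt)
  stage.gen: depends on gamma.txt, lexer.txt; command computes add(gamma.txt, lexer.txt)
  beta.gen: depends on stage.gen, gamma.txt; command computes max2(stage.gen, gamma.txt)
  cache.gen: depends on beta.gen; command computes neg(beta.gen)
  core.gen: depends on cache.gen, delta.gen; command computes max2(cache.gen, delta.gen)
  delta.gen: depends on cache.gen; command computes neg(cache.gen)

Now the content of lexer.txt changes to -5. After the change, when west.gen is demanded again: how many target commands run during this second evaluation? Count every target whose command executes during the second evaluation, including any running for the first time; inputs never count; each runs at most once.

Target commands that run: beta.gen, codegen.gen, export.gen, stage.gen, tokens.gen, west.gen — 6 in total.
Key observation: the cutoff stops propagation at cache.gen — its inputs' values are unchanged, so it reuses its cache.

First evaluation (everything demanded from the output):
  stage.gen = add(9, -9) = 0
  beta.gen = max2(0, 9) = 9
  cache.gen = neg(9) = -9
  delta.gen = neg(-9) = 9
  tokens.gen = mul(-9, 9) = -81
  codegen.gen = mul(-81, -9) = 729
  export.gen = mul(-9, 729) = -6561
  west.gen = add(-6561, 9) = -6552

Propagation after the edit:
  stage.gen: runs — lexer.txt -9->-5; result 4.
  beta.gen: runs — stage.gen 0->4; result 9 (same value as before).
  cache.gen: checked — values it read are unchanged (beta.gen unchanged); reused cached -9 without running.
  delta.gen: checked — values it read are unchanged (cache.gen unchanged); reused cached 9 without running.
  tokens.gen: runs — lexer.txt -9->-5; result -45.
  codegen.gen: runs — tokens.gen -81->-45; lexer.txt -9->-5; result 225.
  export.gen: runs — lexer.txt -9->-5; codegen.gen 729->225; result -1125.
  west.gen: runs — export.gen -6561->-1125; result -1116.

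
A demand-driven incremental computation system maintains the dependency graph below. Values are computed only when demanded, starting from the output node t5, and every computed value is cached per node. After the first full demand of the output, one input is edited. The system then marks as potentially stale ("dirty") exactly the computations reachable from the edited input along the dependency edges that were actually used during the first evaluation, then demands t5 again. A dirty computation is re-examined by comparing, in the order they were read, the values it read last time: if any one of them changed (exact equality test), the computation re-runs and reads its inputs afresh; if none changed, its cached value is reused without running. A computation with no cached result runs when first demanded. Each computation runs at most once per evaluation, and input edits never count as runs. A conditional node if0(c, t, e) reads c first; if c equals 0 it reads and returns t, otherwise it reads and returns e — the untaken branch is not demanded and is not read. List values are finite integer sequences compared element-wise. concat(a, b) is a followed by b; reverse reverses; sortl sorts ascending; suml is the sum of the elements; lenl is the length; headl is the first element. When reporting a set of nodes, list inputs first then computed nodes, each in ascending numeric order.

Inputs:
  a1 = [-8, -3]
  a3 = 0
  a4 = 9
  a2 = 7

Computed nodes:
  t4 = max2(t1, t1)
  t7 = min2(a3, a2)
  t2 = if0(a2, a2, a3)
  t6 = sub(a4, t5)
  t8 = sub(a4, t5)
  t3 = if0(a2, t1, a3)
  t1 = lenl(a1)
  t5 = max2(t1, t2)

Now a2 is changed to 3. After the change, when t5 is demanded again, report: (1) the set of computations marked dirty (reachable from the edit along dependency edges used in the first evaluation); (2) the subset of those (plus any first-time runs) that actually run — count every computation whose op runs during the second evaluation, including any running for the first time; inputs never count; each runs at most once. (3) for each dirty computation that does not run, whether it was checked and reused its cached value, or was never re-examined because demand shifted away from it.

First evaluation (everything demanded from the output):
  t1 = lenl([-8, -3]) = 2
  t2 = if0(a2=7 -> else branch a3) = 0
  t5 = max2(2, 0) = 2

Propagation after the edit:
  t2: runs — a2 7->3; result 0 (same value as before).
  t5: checked — values it read are unchanged (t1 unchanged, t2 unchanged); reused cached 2 without running.

Key observation: the change is absorbed at t2 — it re-runs but produces the same value, and the output's value is unchanged.

Marked dirty: t2, t5.
Computations that run: t2 — 1 in total.
Checked but reused from cache: t5.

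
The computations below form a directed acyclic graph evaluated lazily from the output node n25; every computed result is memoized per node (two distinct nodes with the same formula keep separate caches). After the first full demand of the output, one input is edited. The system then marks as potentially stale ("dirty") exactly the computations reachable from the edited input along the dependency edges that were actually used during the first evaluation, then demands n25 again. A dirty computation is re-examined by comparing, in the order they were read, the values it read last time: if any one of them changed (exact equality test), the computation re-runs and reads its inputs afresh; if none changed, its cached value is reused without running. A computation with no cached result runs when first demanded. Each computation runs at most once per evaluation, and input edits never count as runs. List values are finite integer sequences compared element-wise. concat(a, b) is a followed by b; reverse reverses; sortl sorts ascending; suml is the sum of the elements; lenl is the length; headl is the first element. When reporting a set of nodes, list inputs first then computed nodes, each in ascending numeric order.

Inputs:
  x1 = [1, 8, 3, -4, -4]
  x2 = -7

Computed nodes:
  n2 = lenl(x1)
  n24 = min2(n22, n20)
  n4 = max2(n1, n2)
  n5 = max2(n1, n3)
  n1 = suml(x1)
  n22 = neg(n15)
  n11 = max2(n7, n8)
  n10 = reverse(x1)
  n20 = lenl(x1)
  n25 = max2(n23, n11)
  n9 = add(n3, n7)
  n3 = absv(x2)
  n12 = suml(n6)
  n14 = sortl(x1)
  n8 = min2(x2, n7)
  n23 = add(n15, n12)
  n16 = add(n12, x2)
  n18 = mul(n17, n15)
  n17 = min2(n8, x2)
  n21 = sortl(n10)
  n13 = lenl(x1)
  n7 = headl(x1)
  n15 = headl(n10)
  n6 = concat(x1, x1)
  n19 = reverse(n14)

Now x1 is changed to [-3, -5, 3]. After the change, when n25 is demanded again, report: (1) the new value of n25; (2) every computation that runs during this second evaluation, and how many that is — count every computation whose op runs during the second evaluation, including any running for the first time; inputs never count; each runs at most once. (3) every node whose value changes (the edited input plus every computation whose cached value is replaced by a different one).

Demanding n25 again yields -3.
9 computations run: n6, n7, n8, n10, n11, n12, n15, n23, n25.
The nodes whose values change: x1, n6, n7, n10, n11, n12, n15, n23, n25.

First demand of the output computes:
  n6 = concat([1, 8, 3, -4, -4], [1, 8, 3, -4, -4]) = [1, 8, 3, -4, -4, 1, 8, 3, -4, -4]
  n7 = headl([1, 8, 3, -4, -4]) = 1
  n8 = min2(-7, 1) = -7
  n10 = reverse([1, 8, 3, -4, -4]) = [-4, -4, 3, 8, 1]
  n11 = max2(1, -7) = 1
  n12 = suml([1, 8, 3, -4, -4, 1, 8, 3, -4, -4]) = 8
  n15 = headl([-4, -4, 3, 8, 1]) = -4
  n23 = add(-4, 8) = 4
  n25 = max2(4, 1) = 4

After the edit, cleaning proceeds:
  n6: a read changed (x1 [1, 8, 3, -4, -4]->[-3, -5, 3]; x1 [1, 8, 3, -4, -4]->[-3, -5, 3]) — executes, giving [-3, -5, 3, -3, -5, 3].
  n7: a read changed (x1 [1, 8, 3, -4, -4]->[-3, -5, 3]) — executes, giving -3.
  n8: a read changed (n7 1->-3) — executes, giving -7 — identical to its old value.
  n10: a read changed (x1 [1, 8, 3, -4, -4]->[-3, -5, 3]) — executes, giving [3, -5, -3].
  n11: a read changed (n7 1->-3) — executes, giving -3.
  n12: a read changed (n6 [1, 8, 3, -4, -4, 1, 8, 3, -4, -4]->[-3, -5, 3, -3, -5, 3]) — executes, giving -10.
  n15: a read changed (n10 [-4, -4, 3, 8, 1]->[3, -5, -3]) — executes, giving 3.
  n23: a read changed (n15 -4->3; n12 8->-10) — executes, giving -7.
  n25: a read changed (n23 4->-7; n11 1->-3) — executes, giving -3.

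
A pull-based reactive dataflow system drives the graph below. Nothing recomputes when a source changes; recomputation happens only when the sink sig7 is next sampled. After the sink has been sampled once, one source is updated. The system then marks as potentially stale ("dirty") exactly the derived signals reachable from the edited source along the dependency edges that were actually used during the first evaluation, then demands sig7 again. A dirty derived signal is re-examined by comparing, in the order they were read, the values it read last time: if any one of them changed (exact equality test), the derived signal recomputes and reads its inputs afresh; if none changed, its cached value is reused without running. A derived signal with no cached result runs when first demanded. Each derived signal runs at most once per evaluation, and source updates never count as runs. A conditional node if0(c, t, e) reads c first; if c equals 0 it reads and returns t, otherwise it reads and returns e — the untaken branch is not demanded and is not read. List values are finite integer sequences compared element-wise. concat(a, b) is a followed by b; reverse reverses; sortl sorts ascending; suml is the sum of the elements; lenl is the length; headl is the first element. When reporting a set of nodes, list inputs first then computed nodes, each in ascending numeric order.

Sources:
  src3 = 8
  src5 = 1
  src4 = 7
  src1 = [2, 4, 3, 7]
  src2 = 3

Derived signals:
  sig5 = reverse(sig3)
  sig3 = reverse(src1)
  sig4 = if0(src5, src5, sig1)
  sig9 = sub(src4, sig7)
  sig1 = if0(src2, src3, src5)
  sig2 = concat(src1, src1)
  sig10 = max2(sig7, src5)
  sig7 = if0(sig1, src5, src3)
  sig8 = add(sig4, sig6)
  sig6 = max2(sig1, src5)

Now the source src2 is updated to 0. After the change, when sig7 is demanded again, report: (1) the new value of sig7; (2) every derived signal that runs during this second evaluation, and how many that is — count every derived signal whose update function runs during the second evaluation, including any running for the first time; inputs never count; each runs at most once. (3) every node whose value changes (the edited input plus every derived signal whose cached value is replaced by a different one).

New value of sig7: 8.
Derived signals that run: sig1, sig7 — 2 in total.
Values that change: src2, sig1.

First evaluation (everything demanded from the output):
  sig1 = if0(src2=3 -> else branch src5) = 1
  sig7 = if0(sig1=1 -> else branch src3) = 8

Propagation after the edit:
  sig1: runs — src2 3->0; result 8.
  sig7: runs — sig1 1->8; result 8 (same value as before).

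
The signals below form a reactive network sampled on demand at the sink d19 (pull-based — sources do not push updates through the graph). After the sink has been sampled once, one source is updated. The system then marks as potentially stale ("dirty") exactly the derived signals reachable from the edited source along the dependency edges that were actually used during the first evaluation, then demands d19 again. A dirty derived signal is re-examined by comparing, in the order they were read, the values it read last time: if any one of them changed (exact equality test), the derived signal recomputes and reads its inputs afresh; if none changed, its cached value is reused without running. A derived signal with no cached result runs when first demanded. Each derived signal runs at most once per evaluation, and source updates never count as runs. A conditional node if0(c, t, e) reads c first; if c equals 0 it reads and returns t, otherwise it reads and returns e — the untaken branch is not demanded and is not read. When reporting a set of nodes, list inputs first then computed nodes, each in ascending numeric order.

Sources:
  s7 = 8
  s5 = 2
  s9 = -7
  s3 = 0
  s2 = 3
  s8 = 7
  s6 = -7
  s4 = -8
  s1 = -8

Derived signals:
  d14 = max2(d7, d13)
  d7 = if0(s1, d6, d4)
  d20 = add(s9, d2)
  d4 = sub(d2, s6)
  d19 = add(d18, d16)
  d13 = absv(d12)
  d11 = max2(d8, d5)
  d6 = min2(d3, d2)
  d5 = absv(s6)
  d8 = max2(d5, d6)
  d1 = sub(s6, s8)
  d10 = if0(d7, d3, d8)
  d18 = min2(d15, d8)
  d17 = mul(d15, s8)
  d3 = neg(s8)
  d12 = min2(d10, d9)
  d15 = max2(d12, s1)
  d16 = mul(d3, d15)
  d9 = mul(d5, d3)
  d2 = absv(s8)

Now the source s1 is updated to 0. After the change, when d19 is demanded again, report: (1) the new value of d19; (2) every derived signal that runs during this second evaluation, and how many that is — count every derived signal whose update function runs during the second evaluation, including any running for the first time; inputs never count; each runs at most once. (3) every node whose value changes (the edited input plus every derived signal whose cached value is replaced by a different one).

d19 now evaluates to 0.
Run set: d7, d10, d15, d16, d18, d19 (6 run).
Changed values: s1, d7, d15, d16, d18, d19.
The important point: at d12 every value read last time is unchanged, so the dirty flag clears without a run.

Initial pass — values computed on the first demand:
  d2 = absv(7) = 7
  d3 = neg(7) = -7
  d4 = sub(7, -7) = 14
  d5 = absv(-7) = 7
  d6 = min2(-7, 7) = -7
  d7 = if0(s1=-8 -> else branch d4) = 14
  d8 = max2(7, -7) = 7
  d9 = mul(7, -7) = -49
  d10 = if0(d7=14 -> else branch d8) = 7
  d12 = min2(7, -49) = -49
  d15 = max2(-49, -8) = -8
  d16 = mul(-7, -8) = 56
  d18 = min2(-8, 7) = -8
  d19 = add(-8, 56) = 48

Second demand — change propagation:
  d7: re-runs because s1 -8->0; new result -7.
  d10: re-runs because d7 14->-7; new result 7 (unchanged).
  d12: re-examined; everything it read last time is the same (d10 unchanged, d9 unchanged) — cache -49 kept, no run.
  d15: re-runs because s1 -8->0; new result 0.
  d16: re-runs because d15 -8->0; new result 0.
  d18: re-runs because d15 -8->0; new result 0.
  d19: re-runs because d18 -8->0; d16 56->0; new result 0.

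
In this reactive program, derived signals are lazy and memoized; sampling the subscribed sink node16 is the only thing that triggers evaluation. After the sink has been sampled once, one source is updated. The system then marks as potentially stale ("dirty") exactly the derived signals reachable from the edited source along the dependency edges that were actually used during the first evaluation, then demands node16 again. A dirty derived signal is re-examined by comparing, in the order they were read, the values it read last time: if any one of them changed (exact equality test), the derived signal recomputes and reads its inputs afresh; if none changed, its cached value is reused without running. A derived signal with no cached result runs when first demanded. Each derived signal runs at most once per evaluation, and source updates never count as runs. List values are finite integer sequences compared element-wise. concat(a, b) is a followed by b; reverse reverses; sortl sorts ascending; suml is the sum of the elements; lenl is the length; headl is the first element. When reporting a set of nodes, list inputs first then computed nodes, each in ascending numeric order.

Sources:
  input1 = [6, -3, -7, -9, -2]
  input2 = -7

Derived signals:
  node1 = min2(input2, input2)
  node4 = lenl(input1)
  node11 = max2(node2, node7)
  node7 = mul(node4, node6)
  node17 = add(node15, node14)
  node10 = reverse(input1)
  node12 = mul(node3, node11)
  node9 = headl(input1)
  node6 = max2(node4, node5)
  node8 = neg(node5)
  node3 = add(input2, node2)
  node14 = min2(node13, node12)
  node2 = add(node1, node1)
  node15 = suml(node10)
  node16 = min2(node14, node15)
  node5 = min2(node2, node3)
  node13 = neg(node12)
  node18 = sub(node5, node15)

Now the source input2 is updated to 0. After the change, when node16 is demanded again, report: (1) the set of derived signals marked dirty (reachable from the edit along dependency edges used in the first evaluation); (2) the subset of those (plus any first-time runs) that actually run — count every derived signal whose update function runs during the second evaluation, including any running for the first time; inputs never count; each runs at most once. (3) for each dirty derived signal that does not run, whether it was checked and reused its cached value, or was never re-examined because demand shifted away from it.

First demand of the output computes:
  node1 = min2(-7, -7) = -7
  node2 = add(-7, -7) = -14
  node3 = add(-7, -14) = -21
  node4 = lenl([6, -3, -7, -9, -2]) = 5
  node5 = min2(-14, -21) = -21
  node6 = max2(5, -21) = 5
  node7 = mul(5, 5) = 25
  node10 = reverse([6, -3, -7, -9, -2]) = [-2, -9, -7, -3, 6]
  node11 = max2(-14, 25) = 25
  node12 = mul(-21, 25) = -525
  node13 = neg(-525) = 525
  node14 = min2(525, -525) = -525
  node15 = suml([-2, -9, -7, -3, 6]) = -15
  node16 = min2(-525, -15) = -525

After the edit, cleaning proceeds:
  node1: a read changed (input2 -7->0; input2 -7->0) — executes, giving 0.
  node2: a read changed (node1 -7->0; node1 -7->0) — executes, giving 0.
  node3: a read changed (input2 -7->0; node2 -14->0) — executes, giving 0.
  node5: a read changed (node2 -14->0; node3 -21->0) — executes, giving 0.
  node6: a read changed (node5 -21->0) — executes, giving 5 — identical to its old value.
  node7: dirty, but its reads are unchanged (node4 unchanged, node6 unchanged); cached 25 stands.
  node11: a read changed (node2 -14->0) — executes, giving 25 — identical to its old value.
  node12: a read changed (node3 -21->0) — executes, giving 0.
  node13: a read changed (node12 -525->0) — executes, giving 0.
  node14: a read changed (node13 525->0; node12 -525->0) — executes, giving 0.
  node16: a read changed (node14 -525->0) — executes, giving -15.

Note where the cutoff bites: node7 is checked, finds nothing changed, and keeps its cache.

The edit dirties: node1, node2, node3, node5, node6, node7, node11, node12, node13, node14, node16.
10 derived signals run: node1, node2, node3, node5, node6, node11, node12, node13, node14, node16.
Cache hits after checking: node7.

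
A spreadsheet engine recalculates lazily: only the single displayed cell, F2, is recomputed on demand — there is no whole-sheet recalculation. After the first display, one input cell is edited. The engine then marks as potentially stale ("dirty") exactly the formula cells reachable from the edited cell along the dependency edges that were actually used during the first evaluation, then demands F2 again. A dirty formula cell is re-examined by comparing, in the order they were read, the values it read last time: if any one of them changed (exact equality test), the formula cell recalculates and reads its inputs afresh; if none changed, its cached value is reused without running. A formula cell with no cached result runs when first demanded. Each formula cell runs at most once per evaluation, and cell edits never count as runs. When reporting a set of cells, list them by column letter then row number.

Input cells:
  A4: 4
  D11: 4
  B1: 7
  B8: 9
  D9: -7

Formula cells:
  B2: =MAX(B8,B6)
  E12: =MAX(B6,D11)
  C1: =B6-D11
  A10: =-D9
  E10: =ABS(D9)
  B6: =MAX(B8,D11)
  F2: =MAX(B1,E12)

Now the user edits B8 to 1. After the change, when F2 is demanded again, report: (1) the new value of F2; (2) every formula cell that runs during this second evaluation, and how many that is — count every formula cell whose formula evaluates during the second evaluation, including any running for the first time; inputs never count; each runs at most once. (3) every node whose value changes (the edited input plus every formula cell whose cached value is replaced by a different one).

First evaluation (everything demanded from the output):
  B6 = MAX(9, 4) = 9
  E12 = MAX(9, 4) = 9
  F2 = MAX(7, 9) = 9

Propagation after the edit:
  B6: runs — B8 9->1; result 4.
  E12: runs — B6 9->4; result 4.
  F2: runs — E12 9->4; result 7.

New value of F2: 7.
Formula cells that run: B6, E12, F2 — 3 in total.
Values that change: B6, B8, E12, F2.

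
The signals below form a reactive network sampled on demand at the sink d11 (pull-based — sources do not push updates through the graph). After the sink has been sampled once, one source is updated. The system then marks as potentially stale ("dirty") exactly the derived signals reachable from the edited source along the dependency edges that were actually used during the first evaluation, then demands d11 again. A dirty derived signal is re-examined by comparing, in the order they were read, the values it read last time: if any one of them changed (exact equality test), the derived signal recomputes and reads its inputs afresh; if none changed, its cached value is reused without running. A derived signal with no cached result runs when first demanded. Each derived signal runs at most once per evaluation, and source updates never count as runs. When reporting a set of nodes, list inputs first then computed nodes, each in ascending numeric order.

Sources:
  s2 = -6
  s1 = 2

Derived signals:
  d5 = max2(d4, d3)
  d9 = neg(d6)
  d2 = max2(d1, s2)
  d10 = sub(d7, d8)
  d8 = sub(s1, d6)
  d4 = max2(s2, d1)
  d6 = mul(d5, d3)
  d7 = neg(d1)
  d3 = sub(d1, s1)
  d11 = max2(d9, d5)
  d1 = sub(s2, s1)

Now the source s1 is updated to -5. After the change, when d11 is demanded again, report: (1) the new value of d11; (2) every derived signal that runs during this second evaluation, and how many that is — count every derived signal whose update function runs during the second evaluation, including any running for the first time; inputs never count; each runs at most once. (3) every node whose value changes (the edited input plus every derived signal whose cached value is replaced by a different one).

d11 now evaluates to 4.
Run set: d1, d3, d4, d5, d6, d9, d11 (7 run).
Changed values: s1, d1, d3, d4, d5, d6, d9, d11.

Initial pass — values computed on the first demand:
  d1 = sub(-6, 2) = -8
  d3 = sub(-8, 2) = -10
  d4 = max2(-6, -8) = -6
  d5 = max2(-6, -10) = -6
  d6 = mul(-6, -10) = 60
  d9 = neg(60) = -60
  d11 = max2(-60, -6) = -6

Second demand — change propagation:
  d1: re-runs because s1 2->-5; new result -1.
  d3: re-runs because d1 -8->-1; s1 2->-5; new result 4.
  d4: re-runs because d1 -8->-1; new result -1.
  d5: re-runs because d4 -6->-1; d3 -10->4; new result 4.
  d6: re-runs because d5 -6->4; d3 -10->4; new result 16.
  d9: re-runs because d6 60->16; new result -16.
  d11: re-runs because d9 -60->-16; d5 -6->4; new result 4.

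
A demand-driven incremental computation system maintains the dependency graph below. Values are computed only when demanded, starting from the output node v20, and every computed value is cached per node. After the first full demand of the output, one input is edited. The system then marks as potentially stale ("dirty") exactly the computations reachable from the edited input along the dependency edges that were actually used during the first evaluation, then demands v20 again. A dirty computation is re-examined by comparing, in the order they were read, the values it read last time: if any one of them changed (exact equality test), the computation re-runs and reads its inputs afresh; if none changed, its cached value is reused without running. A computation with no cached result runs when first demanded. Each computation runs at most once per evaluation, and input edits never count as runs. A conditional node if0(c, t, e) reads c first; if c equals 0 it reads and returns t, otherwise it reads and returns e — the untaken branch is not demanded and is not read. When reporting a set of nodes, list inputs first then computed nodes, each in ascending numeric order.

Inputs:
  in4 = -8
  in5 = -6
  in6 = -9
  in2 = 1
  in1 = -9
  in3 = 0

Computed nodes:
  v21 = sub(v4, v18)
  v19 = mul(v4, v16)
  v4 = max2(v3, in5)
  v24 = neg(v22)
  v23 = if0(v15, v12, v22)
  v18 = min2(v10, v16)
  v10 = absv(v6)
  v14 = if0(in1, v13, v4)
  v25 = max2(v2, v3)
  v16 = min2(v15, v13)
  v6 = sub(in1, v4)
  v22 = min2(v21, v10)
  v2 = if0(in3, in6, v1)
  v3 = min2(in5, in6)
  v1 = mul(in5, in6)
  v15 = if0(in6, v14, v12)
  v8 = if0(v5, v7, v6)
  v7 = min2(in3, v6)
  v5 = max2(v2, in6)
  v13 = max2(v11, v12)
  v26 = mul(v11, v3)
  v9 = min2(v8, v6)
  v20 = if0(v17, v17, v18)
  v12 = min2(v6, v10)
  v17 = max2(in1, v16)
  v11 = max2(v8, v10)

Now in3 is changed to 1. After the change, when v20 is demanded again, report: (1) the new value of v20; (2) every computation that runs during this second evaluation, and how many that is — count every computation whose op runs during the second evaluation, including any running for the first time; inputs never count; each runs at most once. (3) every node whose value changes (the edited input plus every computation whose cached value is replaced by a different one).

New value of v20: -3.
Computations that run: v1, v2, v5, v8 — 4 in total.
Values that change: in3, v2, v5.
Key observation: a condition flipped, so demand reaches new nodes — v1 runs for the first time.

First evaluation (everything demanded from the output):
  v2 = if0(in3=0 -> then branch in6) = -9
  v3 = min2(-6, -9) = -9
  v4 = max2(-9, -6) = -6
  v5 = max2(-9, -9) = -9
  v6 = sub(-9, -6) = -3
  v8 = if0(v5=-9 -> else branch v6) = -3
  v10 = absv(-3) = 3
  v11 = max2(-3, 3) = 3
  v12 = min2(-3, 3) = -3
  v13 = max2(3, -3) = 3
  v15 = if0(in6=-9 -> else branch v12) = -3
  v16 = min2(-3, 3) = -3
  v17 = max2(-9, -3) = -3
  v18 = min2(3, -3) = -3
  v20 = if0(v17=-3 -> else branch v18) = -3

Propagation after the edit:
  v1: demanded for the first time — runs, produces 54.
  v2: runs — in3 0->1; result 54.
  v5: runs — v2 -9->54; result 54.
  v8: runs — v5 -9->54; result -3 (same value as before).
  v11: checked — values it read are unchanged (v8 unchanged, v10 unchanged); reused cached 3 without running.
  v13: checked — values it read are unchanged (v11 unchanged, v12 unchanged); reused cached 3 without running.
  v16: checked — values it read are unchanged (v15 unchanged, v13 unchanged); reused cached -3 without running.
  v17: checked — values it read are unchanged (in1 unchanged, v16 unchanged); reused cached -3 without running.
  v18: checked — values it read are unchanged (v10 unchanged, v16 unchanged); reused cached -3 without running.
  v20: checked — values it read are unchanged (v17 unchanged, v18 unchanged); reused cached -3 without running.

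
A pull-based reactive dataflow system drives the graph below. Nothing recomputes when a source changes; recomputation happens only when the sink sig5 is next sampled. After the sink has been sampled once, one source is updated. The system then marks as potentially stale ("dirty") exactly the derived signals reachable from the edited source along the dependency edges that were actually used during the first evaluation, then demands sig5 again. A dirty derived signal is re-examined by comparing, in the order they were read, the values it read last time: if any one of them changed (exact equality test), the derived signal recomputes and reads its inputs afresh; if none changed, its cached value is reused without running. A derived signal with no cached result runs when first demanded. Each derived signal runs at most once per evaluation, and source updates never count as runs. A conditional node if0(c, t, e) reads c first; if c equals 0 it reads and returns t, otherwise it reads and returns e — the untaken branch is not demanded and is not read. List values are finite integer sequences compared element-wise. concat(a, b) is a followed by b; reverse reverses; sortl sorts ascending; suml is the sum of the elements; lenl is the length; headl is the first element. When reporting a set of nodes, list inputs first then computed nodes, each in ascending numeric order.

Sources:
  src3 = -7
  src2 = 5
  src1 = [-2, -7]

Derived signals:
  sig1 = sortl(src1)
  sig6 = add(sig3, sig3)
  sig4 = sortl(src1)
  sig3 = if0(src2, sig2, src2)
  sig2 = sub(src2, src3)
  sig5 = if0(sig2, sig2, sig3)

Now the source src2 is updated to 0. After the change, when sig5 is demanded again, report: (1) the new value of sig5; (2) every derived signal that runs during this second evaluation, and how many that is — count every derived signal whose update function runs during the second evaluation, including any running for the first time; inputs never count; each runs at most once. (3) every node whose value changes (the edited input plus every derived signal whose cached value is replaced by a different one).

New value of sig5: 7.
Derived signals that run: sig2, sig3, sig5 — 3 in total.
Values that change: src2, sig2, sig3, sig5.

First evaluation (everything demanded from the output):
  sig2 = sub(5, -7) = 12
  sig3 = if0(src2=5 -> else branch src2) = 5
  sig5 = if0(sig2=12 -> else branch sig3) = 5

Propagation after the edit:
  sig2: runs — src2 5->0; result 7.
  sig3: runs — src2 5->0; src2 5->0; result 7.
  sig5: runs — sig2 12->7; sig3 5->7; result 7.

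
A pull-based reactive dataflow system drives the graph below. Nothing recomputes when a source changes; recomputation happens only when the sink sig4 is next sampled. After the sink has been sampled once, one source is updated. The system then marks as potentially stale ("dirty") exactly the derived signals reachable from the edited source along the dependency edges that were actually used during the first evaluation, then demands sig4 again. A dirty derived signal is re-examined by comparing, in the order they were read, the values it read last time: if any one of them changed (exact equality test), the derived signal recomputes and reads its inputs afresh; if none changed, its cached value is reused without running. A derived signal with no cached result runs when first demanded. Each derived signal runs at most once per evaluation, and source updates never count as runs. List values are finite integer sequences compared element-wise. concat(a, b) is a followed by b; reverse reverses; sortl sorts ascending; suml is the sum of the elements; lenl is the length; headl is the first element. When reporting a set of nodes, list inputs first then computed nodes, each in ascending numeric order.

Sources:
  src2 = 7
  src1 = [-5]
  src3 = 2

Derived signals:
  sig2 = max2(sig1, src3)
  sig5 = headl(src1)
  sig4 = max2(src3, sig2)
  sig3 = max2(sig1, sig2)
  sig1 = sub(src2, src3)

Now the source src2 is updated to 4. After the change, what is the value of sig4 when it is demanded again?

New value of sig4: 2.

First evaluation (everything demanded from the output):
  sig1 = sub(7, 2) = 5
  sig2 = max2(5, 2) = 5
  sig4 = max2(2, 5) = 5

Propagation after the edit:
  sig1: runs — src2 7->4; result 2.
  sig2: runs — sig1 5->2; result 2.
  sig4: runs — sig2 5->2; result 2.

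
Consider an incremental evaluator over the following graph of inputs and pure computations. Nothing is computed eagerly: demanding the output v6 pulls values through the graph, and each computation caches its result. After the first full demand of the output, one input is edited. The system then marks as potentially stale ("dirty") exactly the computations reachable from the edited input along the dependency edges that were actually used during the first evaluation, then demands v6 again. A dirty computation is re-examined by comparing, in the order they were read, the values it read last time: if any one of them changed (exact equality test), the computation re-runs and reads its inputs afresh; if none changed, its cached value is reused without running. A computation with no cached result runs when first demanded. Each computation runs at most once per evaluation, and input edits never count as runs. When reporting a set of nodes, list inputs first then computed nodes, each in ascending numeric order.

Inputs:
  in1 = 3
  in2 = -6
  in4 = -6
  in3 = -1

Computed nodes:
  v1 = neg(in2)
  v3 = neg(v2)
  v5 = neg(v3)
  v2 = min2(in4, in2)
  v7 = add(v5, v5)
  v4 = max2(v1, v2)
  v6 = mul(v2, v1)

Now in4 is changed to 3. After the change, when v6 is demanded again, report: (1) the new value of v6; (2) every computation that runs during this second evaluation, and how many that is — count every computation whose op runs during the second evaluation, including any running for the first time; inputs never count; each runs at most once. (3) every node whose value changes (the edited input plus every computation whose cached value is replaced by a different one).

v6 now evaluates to -36.
Run set: v2 (1 run).
Changed values: in4.
The important point: v2 recomputes to an identical value, and the output ends up unchanged.

Initial pass — values computed on the first demand:
  v1 = neg(-6) = 6
  v2 = min2(-6, -6) = -6
  v6 = mul(-6, 6) = -36

Second demand — change propagation:
  v2: re-runs because in4 -6->3; new result -6 (unchanged).
  v6: re-examined; everything it read last time is the same (v2 unchanged, v1 unchanged) — cache -36 kept, no run.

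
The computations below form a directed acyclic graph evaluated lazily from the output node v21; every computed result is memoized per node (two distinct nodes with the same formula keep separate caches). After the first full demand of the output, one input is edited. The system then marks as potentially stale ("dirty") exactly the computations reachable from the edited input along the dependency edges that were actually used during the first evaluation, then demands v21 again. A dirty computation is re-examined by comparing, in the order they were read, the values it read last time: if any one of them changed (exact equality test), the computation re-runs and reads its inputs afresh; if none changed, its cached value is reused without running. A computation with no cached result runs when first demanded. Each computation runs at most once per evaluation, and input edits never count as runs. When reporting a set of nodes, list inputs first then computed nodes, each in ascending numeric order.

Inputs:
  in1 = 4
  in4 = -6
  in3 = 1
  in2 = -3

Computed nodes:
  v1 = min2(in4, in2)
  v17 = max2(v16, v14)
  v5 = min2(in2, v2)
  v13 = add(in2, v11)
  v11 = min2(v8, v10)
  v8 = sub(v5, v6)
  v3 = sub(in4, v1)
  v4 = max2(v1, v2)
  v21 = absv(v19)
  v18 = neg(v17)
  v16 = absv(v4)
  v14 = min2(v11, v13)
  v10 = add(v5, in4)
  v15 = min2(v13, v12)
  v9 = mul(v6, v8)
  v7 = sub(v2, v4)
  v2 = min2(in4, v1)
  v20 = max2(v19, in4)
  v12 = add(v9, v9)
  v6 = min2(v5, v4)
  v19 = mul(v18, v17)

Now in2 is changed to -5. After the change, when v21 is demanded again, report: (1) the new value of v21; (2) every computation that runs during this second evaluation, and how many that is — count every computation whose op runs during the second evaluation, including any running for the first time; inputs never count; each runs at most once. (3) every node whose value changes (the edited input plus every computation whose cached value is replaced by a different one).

First demand of the output computes:
  v1 = min2(-6, -3) = -6
  v2 = min2(-6, -6) = -6
  v4 = max2(-6, -6) = -6
  v5 = min2(-3, -6) = -6
  v6 = min2(-6, -6) = -6
  v8 = sub(-6, -6) = 0
  v10 = add(-6, -6) = -12
  v11 = min2(0, -12) = -12
  v13 = add(-3, -12) = -15
  v14 = min2(-12, -15) = -15
  v16 = absv(-6) = 6
  v17 = max2(6, -15) = 6
  v18 = neg(6) = -6
  v19 = mul(-6, 6) = -36
  v21 = absv(-36) = 36

After the edit, cleaning proceeds:
  v1: a read changed (in2 -3->-5) — executes, giving -6 — identical to its old value.
  v2: dirty, but its reads are unchanged (in4 unchanged, v1 unchanged); cached -6 stands.
  v4: dirty, but its reads are unchanged (v1 unchanged, v2 unchanged); cached -6 stands.
  v5: a read changed (in2 -3->-5) — executes, giving -6 — identical to its old value.
  v6: dirty, but its reads are unchanged (v5 unchanged, v4 unchanged); cached -6 stands.
  v8: dirty, but its reads are unchanged (v5 unchanged, v6 unchanged); cached 0 stands.
  v10: dirty, but its reads are unchanged (v5 unchanged, in4 unchanged); cached -12 stands.
  v11: dirty, but its reads are unchanged (v8 unchanged, v10 unchanged); cached -12 stands.
  v13: a read changed (in2 -3->-5) — executes, giving -17.
  v14: a read changed (v13 -15->-17) — executes, giving -17.
  v16: dirty, but its reads are unchanged (v4 unchanged); cached 6 stands.
  v17: a read changed (v14 -15->-17) — executes, giving 6 — identical to its old value.
  v18: dirty, but its reads are unchanged (v17 unchanged); cached -6 stands.
  v19: dirty, but its reads are unchanged (v18 unchanged, v17 unchanged); cached -36 stands.
  v21: dirty, but its reads are unchanged (v19 unchanged); cached 36 stands.

Note where the cutoff bites: v2 is checked, finds nothing changed, and keeps its cache.

Demanding v21 again yields 36.
5 computations run: v1, v5, v13, v14, v17.
The nodes whose values change: in2, v13, v14.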